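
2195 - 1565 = 630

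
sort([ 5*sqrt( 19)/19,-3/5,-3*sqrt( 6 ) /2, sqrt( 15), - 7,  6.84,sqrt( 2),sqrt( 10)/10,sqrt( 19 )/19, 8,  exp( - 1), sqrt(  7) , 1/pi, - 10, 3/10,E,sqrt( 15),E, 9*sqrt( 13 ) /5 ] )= [ - 10,-7, - 3*sqrt(6)/2, - 3/5,  sqrt(19)/19,  3/10, sqrt(10)/10,1/pi,exp( - 1),5*sqrt (19)/19, sqrt (2), sqrt( 7) , E, E, sqrt( 15), sqrt(15 ), 9*sqrt( 13)/5,6.84, 8]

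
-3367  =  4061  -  7428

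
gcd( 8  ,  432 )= 8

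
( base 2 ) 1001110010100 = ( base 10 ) 5012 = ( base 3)20212122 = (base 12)2a98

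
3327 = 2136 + 1191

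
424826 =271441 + 153385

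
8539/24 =355 + 19/24 = 355.79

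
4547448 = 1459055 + 3088393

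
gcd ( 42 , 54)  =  6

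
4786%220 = 166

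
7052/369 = 19  +  1/9=19.11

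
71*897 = 63687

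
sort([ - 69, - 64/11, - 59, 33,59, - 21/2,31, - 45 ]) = [ - 69, - 59, - 45, -21/2, -64/11,31, 33,59] 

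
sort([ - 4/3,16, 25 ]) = [ - 4/3,16,25 ] 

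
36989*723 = 26743047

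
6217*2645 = 16443965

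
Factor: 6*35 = 2^1 * 3^1*5^1 * 7^1 = 210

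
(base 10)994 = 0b1111100010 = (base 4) 33202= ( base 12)6AA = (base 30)134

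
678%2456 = 678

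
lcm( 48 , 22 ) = 528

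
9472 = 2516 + 6956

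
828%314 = 200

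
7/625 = 7/625 = 0.01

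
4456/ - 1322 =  - 2228/661 = - 3.37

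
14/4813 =14/4813 = 0.00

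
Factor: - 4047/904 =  - 2^( - 3)*3^1*19^1*71^1 * 113^(  -  1)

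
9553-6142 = 3411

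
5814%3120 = 2694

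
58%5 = 3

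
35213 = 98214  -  63001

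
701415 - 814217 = -112802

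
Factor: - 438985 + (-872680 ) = -1311665 = - 5^1*19^1*13807^1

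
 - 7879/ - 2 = 3939 + 1/2 = 3939.50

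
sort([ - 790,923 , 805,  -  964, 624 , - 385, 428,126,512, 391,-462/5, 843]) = [ - 964, - 790, - 385, - 462/5,  126, 391,428, 512, 624, 805, 843,923 ] 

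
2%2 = 0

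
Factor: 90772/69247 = 2^2 * 11^1*2063^1*69247^(-1) 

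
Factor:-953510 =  - 2^1 *5^1*97^1*983^1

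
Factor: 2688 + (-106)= 2^1*1291^1  =  2582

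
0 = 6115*0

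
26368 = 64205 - 37837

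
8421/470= 17+431/470 = 17.92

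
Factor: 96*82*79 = 2^6*3^1*41^1 *79^1 = 621888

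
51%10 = 1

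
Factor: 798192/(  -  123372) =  - 964/149 = - 2^2*149^( - 1)*241^1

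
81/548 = 81/548=0.15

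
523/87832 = 523/87832  =  0.01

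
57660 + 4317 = 61977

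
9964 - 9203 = 761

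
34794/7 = 4970 + 4/7 = 4970.57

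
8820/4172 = 315/149 = 2.11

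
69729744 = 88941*784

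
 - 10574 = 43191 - 53765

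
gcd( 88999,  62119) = 1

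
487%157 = 16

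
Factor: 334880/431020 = 2^3*7^1*13^1*937^( - 1) = 728/937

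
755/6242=755/6242= 0.12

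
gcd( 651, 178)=1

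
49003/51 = 960 + 43/51   =  960.84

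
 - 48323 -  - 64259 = 15936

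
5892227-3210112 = 2682115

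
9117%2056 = 893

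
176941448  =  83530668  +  93410780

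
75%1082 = 75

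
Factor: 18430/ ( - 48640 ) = - 97/256 = - 2^( - 8)*97^1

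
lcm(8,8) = 8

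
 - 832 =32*(- 26 ) 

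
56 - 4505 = -4449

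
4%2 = 0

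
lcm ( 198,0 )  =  0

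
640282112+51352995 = 691635107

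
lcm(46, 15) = 690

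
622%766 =622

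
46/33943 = 46/33943 = 0.00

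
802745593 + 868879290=1671624883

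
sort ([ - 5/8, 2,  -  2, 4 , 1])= [-2 , - 5/8, 1 , 2 , 4 ] 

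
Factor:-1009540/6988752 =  - 252385/1747188=- 2^( - 2)*3^( - 2 )*5^1*7^1*7211^1*48533^( - 1)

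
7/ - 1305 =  -1 + 1298/1305  =  - 0.01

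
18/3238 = 9/1619 = 0.01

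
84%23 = 15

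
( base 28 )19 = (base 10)37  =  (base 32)15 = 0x25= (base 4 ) 211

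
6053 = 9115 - 3062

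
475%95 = 0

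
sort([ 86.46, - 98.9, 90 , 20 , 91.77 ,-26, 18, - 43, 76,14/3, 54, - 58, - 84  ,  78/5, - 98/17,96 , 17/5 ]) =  [ - 98.9,  -  84,  -  58, - 43 ,- 26, - 98/17, 17/5, 14/3, 78/5 , 18 , 20,54,  76,86.46, 90,91.77,96]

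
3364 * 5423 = 18242972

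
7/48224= 7/48224  =  0.00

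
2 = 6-4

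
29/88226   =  29/88226 = 0.00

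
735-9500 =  - 8765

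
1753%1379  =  374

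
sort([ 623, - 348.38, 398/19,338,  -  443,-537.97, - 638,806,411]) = [ - 638, - 537.97, - 443, - 348.38,398/19,338, 411,623,806]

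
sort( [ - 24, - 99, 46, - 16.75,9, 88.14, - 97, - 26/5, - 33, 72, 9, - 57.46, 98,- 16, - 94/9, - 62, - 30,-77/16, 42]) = [ - 99, - 97, - 62, - 57.46, - 33,- 30,-24, - 16.75, - 16, - 94/9, - 26/5, - 77/16, 9, 9, 42, 46, 72, 88.14, 98] 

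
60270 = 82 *735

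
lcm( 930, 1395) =2790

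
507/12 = 169/4= 42.25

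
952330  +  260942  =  1213272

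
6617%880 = 457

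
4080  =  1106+2974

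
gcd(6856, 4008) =8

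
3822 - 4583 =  - 761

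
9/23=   9/23 = 0.39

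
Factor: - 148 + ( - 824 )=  - 2^2*3^5 = - 972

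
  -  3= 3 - 6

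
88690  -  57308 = 31382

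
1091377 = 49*22273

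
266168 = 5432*49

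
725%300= 125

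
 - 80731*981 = -79197111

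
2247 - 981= 1266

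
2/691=2/691 = 0.00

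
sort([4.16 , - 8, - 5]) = [ - 8, - 5,4.16 ]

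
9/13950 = 1/1550=0.00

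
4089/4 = 4089/4   =  1022.25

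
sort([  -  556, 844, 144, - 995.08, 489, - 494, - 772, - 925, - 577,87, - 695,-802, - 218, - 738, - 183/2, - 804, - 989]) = [ - 995.08 , - 989, - 925, - 804, - 802, - 772, - 738,-695,-577, - 556,  -  494, - 218, - 183/2, 87 , 144, 489, 844 ] 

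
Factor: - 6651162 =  - 2^1*3^2*7^2*7541^1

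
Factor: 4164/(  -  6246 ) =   -  2/3 = - 2^1 * 3^(  -  1)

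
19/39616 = 19/39616 =0.00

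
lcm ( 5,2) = 10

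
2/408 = 1/204  =  0.00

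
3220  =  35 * 92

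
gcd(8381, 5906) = 1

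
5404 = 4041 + 1363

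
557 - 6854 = - 6297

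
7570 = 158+7412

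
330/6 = 55 = 55.00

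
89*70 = 6230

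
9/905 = 9/905 = 0.01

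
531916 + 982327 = 1514243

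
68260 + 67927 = 136187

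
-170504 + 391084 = 220580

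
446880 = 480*931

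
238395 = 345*691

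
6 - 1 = 5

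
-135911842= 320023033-455934875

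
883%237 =172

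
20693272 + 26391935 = 47085207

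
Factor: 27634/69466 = 13817/34733 = 41^1 * 47^( - 1 )*337^1*739^( - 1)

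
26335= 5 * 5267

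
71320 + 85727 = 157047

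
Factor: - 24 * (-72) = 1728 = 2^6*3^3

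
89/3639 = 89/3639 = 0.02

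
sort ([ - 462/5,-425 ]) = [ - 425,-462/5] 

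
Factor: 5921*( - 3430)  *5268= -106987970040  =  -2^3*3^1*5^1*7^3* 31^1*191^1*439^1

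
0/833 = 0 =0.00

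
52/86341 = 52/86341= 0.00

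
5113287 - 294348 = 4818939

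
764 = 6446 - 5682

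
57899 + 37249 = 95148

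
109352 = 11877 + 97475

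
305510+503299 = 808809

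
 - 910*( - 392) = 356720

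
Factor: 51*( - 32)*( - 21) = 34272 =2^5*3^2*7^1*17^1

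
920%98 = 38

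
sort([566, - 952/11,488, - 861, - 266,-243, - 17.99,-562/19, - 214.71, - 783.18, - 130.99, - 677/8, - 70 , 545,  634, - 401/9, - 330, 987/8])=[  -  861, - 783.18, - 330, - 266, - 243, - 214.71, - 130.99, - 952/11, - 677/8, - 70,-401/9, - 562/19, - 17.99, 987/8, 488, 545, 566, 634]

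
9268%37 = 18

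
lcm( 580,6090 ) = 12180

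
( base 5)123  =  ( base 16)26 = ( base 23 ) 1F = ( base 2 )100110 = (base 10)38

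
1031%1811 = 1031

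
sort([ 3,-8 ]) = [ - 8, 3]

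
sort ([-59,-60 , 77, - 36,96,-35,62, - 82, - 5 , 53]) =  [  -  82,-60, - 59, - 36,-35, - 5,  53,62, 77, 96] 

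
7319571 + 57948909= 65268480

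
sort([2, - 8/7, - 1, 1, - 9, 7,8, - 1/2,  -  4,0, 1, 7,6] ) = [  -  9, - 4, - 8/7 , - 1, - 1/2, 0, 1, 1, 2,6, 7,7, 8 ] 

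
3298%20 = 18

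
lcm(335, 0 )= 0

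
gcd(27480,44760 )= 120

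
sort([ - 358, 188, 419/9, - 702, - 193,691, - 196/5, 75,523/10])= [ - 702, - 358, - 193, - 196/5,419/9, 523/10,75, 188,691]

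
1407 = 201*7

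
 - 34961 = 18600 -53561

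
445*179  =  79655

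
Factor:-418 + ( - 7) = -425 = - 5^2 * 17^1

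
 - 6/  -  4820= 3/2410=0.00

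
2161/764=2161/764 = 2.83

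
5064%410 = 144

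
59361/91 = 59361/91 = 652.32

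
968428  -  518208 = 450220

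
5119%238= 121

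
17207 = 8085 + 9122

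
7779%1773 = 687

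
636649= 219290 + 417359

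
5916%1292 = 748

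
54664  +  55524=110188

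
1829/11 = 166 + 3/11 = 166.27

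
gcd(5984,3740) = 748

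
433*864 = 374112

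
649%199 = 52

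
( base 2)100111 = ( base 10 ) 39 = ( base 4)213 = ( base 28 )1B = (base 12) 33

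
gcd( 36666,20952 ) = 5238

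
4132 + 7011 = 11143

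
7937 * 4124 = 32732188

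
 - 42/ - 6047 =42/6047  =  0.01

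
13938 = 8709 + 5229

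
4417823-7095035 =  - 2677212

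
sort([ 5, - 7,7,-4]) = [ - 7, - 4, 5,7]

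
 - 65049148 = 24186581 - 89235729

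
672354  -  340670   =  331684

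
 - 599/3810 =-1 + 3211/3810  =  -0.16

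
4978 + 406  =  5384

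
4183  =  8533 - 4350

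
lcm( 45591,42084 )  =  547092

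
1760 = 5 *352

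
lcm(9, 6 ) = 18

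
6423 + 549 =6972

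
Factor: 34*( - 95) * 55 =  - 2^1*5^2*11^1 * 17^1*19^1 = - 177650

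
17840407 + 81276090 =99116497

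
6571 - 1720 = 4851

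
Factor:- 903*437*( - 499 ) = 196910889  =  3^1*7^1*19^1*23^1*43^1*499^1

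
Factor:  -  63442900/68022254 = -2^1*5^2*19^1*47^( - 1)*107^(- 1)*6763^(-1)*33391^1  =  - 31721450/34011127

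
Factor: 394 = 2^1*197^1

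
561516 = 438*1282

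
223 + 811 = 1034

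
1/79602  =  1/79602 = 0.00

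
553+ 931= 1484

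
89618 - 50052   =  39566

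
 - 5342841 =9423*( - 567 )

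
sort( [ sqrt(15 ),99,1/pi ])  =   [1/pi , sqrt( 15),99 ] 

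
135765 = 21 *6465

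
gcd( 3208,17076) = 4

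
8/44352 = 1/5544 = 0.00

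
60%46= 14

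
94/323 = 94/323 = 0.29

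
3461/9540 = 3461/9540 =0.36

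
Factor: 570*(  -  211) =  - 2^1*3^1*5^1*19^1*211^1 = - 120270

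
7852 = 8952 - 1100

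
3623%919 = 866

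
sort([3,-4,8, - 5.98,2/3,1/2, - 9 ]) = [-9, - 5.98, - 4, 1/2, 2/3, 3,8] 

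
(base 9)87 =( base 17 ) 4b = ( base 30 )2j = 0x4F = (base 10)79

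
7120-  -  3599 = 10719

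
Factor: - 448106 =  - 2^1*61^1 * 3673^1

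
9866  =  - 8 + 9874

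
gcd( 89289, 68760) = 9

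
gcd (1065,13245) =15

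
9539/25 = 381 + 14/25=381.56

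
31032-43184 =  - 12152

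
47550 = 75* 634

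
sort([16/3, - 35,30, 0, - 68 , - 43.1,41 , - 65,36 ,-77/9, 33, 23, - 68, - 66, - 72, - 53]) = [ - 72, - 68, - 68  , - 66, - 65, - 53, - 43.1, - 35 , - 77/9,0, 16/3, 23,30,33 , 36, 41]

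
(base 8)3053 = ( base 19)472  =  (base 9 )2144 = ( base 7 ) 4414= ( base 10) 1579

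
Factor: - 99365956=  - 2^2*919^1 * 27031^1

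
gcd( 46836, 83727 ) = 9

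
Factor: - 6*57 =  - 2^1*3^2 * 19^1 = - 342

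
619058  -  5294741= - 4675683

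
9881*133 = 1314173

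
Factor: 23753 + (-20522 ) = 3^2*359^1  =  3231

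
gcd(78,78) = 78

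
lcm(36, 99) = 396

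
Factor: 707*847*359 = 214979611 = 7^2*11^2*101^1*359^1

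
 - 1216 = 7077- 8293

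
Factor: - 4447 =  -4447^1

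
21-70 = - 49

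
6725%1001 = 719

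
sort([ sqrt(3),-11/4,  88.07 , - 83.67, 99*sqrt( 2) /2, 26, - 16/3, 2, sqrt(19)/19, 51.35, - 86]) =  [ - 86, - 83.67, - 16/3, - 11/4,sqrt ( 19)/19,sqrt( 3), 2,26, 51.35, 99*sqrt ( 2) /2 , 88.07]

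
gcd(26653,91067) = 1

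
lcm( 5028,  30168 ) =30168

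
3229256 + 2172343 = 5401599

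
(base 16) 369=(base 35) ox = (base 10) 873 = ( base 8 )1551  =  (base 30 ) T3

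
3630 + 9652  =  13282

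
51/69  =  17/23=0.74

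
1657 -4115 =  - 2458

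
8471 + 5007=13478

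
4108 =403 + 3705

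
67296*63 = 4239648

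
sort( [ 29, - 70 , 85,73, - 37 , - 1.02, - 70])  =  [ - 70 , - 70, - 37 , - 1.02, 29, 73 , 85]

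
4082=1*4082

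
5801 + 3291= 9092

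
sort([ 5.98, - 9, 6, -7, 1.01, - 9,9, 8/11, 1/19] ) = [ - 9,-9, - 7, 1/19, 8/11,  1.01,5.98, 6,  9] 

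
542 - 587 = - 45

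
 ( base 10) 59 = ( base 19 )32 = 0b111011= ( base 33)1q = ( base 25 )29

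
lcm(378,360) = 7560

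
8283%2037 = 135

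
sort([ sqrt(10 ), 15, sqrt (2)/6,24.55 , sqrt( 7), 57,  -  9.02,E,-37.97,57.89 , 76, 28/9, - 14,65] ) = [- 37.97, - 14,  -  9.02, sqrt( 2 )/6, sqrt( 7 ), E , 28/9,sqrt( 10), 15, 24.55, 57,57.89, 65,76] 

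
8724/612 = 727/51 = 14.25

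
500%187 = 126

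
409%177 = 55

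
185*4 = 740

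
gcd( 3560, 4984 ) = 712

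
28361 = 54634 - 26273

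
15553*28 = 435484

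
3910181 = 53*73777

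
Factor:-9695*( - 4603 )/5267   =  44626085/5267 = 5^1*7^1*23^(  -  1)*229^(-1 )*277^1*4603^1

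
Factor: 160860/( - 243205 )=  - 84/127 = - 2^2* 3^1 * 7^1*127^(-1)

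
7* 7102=49714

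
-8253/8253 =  - 1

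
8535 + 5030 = 13565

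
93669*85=7961865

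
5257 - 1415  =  3842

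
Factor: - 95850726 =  - 2^1 * 3^1 * 17^1*939713^1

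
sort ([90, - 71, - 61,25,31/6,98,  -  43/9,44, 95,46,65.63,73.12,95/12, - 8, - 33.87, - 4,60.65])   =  [  -  71,-61, - 33.87, - 8, - 43/9, - 4,31/6, 95/12,  25,44, 46,  60.65,65.63,  73.12,90  ,  95,98]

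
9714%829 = 595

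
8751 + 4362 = 13113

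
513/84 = 6 + 3/28 = 6.11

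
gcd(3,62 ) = 1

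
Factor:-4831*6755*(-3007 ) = 5^1*7^1*31^1*97^1*193^1*4831^1 = 98128648835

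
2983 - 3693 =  - 710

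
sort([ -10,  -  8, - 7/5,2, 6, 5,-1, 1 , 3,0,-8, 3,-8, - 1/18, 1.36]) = [-10, - 8,-8,-8, - 7/5, - 1,-1/18,0 , 1, 1.36, 2, 3 , 3, 5, 6]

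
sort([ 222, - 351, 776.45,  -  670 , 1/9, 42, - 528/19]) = [ - 670, - 351, - 528/19 , 1/9,  42,222, 776.45]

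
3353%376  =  345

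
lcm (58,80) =2320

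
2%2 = 0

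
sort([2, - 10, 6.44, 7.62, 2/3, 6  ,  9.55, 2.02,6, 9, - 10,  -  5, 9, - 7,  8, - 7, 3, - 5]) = [  -  10, - 10 , - 7,-7, - 5, - 5, 2/3 , 2,2.02, 3,6, 6,6.44, 7.62, 8,  9, 9, 9.55]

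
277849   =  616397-338548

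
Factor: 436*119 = 2^2*7^1*17^1*109^1 =51884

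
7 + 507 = 514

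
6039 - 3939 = 2100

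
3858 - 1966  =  1892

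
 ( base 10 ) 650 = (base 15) 2D5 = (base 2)1010001010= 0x28a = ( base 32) KA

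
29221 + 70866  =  100087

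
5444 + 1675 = 7119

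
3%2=1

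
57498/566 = 101+166/283 = 101.59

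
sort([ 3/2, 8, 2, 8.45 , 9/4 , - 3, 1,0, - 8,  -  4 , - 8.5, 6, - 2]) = [ - 8.5,-8,-4, - 3,  -  2, 0, 1, 3/2, 2, 9/4, 6, 8, 8.45 ] 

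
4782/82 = 58 + 13/41  =  58.32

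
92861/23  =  92861/23=4037.43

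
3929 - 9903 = -5974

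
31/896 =31/896=0.03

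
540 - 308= 232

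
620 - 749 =  -  129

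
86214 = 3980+82234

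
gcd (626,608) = 2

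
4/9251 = 4/9251 =0.00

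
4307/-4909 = -1+602/4909=-0.88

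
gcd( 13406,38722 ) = 2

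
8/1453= 8/1453 = 0.01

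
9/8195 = 9/8195 = 0.00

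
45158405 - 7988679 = 37169726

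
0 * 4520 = 0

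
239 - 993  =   - 754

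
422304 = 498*848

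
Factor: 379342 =2^1 * 189671^1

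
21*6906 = 145026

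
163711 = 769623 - 605912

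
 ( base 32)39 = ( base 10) 105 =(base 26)41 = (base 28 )3L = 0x69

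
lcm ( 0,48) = 0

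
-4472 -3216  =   -7688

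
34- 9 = 25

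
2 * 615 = 1230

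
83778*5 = 418890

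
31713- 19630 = 12083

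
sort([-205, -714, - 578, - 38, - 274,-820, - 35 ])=[-820, - 714, - 578, - 274,-205, - 38, - 35]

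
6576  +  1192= 7768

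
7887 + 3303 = 11190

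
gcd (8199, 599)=1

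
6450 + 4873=11323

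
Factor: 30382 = 2^1 * 11^1*1381^1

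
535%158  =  61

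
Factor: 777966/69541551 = 2^1*3^ ( - 2 )*7^1*439^(-1)*5867^ (-1) *18523^1 = 259322/23180517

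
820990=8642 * 95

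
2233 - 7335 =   -  5102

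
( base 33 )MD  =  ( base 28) QB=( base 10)739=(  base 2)1011100011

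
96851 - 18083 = 78768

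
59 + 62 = 121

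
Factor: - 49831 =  - 49831^1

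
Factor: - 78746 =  - 2^1*39373^1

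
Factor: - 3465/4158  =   - 2^( - 1 ) * 3^( - 1 )*5^1=- 5/6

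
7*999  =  6993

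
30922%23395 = 7527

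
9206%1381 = 920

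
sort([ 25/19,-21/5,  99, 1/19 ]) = [-21/5, 1/19, 25/19, 99]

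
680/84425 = 136/16885 = 0.01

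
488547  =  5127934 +-4639387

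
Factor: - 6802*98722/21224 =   -  2^( - 1 )*7^( - 1)*13^1*19^1 *179^1*379^( - 1 )*3797^1=   - 167876761/5306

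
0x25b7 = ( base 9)14217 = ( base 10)9655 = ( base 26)E79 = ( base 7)40102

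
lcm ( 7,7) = 7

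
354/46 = 7 + 16/23 = 7.70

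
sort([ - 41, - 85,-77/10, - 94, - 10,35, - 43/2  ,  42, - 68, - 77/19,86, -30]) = [ - 94, - 85, - 68, - 41,-30, - 43/2, - 10, - 77/10, - 77/19 , 35, 42,86]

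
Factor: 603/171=67/19 = 19^( - 1)*67^1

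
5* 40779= 203895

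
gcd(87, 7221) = 87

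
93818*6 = 562908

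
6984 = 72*97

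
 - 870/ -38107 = 870/38107=0.02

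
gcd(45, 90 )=45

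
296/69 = 4 + 20/69 = 4.29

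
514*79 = 40606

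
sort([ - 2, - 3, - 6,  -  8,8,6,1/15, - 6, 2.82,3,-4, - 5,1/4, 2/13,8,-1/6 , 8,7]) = [ - 8, - 6, - 6 , - 5, - 4, - 3, - 2, - 1/6,1/15,2/13,1/4,2.82, 3, 6,7,8,8, 8] 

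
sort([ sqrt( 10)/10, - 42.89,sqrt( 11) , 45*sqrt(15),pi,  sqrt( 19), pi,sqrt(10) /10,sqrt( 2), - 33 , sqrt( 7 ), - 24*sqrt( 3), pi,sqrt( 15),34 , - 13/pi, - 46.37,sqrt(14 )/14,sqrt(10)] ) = [ - 46.37, - 42.89, - 24*sqrt( 3 ), - 33 , -13/pi,sqrt( 14) /14,sqrt(10)/10,sqrt(10)/10,sqrt( 2),sqrt(7),pi,pi, pi,sqrt (10),sqrt( 11 ),sqrt(15 ),sqrt( 19),34,45*sqrt (15 )] 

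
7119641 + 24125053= 31244694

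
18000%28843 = 18000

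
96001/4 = 24000 + 1/4=24000.25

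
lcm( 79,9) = 711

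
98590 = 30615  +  67975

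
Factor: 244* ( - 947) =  -231068 = - 2^2*61^1*947^1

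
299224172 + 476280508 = 775504680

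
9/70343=9/70343 = 0.00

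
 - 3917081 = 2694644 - 6611725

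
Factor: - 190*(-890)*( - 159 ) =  - 26886900 = - 2^2*3^1*5^2*19^1 * 53^1*89^1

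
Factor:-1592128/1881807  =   - 2^6*3^( - 1)*24877^1*627269^(-1)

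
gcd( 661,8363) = 1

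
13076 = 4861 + 8215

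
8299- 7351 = 948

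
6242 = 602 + 5640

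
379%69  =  34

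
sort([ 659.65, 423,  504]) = [ 423,504,659.65]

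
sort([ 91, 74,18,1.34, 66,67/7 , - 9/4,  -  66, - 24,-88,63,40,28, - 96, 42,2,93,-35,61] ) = [ - 96, - 88,  -  66, - 35, -24, - 9/4,1.34, 2, 67/7, 18, 28 , 40, 42,61,63, 66, 74,  91,93 ]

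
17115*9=154035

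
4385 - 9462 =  - 5077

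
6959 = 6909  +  50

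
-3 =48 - 51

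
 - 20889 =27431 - 48320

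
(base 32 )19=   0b101001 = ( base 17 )27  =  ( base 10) 41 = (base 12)35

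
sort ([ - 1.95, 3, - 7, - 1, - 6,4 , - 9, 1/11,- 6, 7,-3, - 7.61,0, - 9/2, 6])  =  [-9, - 7.61, - 7, - 6, - 6, - 9/2,  -  3, - 1.95, - 1,0,1/11, 3,4, 6,7]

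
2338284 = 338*6918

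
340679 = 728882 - 388203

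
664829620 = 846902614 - 182072994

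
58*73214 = 4246412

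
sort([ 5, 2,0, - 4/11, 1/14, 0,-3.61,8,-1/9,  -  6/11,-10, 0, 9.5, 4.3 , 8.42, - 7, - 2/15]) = [  -  10, - 7, - 3.61, - 6/11, - 4/11, - 2/15, - 1/9, 0,0 , 0, 1/14, 2,4.3,  5,8, 8.42, 9.5 ]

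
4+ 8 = 12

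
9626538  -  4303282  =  5323256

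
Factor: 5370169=7^1*767167^1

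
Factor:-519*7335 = -3^3*5^1*163^1*173^1 = -  3806865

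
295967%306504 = 295967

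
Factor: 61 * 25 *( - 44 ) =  - 2^2*5^2*11^1*61^1 = - 67100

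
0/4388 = 0 = 0.00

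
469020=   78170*6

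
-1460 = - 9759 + 8299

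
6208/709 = 6208/709= 8.76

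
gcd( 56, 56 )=56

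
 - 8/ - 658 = 4/329 = 0.01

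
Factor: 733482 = 2^1*3^3*17^2 * 47^1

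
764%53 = 22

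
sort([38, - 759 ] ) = [ - 759,38]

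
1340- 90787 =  - 89447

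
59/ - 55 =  - 59/55  =  - 1.07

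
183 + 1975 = 2158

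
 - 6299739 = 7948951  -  14248690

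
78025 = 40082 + 37943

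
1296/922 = 648/461 =1.41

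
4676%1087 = 328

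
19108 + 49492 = 68600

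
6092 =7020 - 928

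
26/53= 26/53=0.49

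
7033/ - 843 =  - 7033/843 = - 8.34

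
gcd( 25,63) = 1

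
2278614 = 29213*78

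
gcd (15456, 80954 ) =2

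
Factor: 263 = 263^1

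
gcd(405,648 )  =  81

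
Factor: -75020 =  - 2^2*5^1*11^2*31^1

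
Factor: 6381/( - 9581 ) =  - 3^2*11^( - 1)*13^( - 1 )*67^( - 1)*709^1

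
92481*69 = 6381189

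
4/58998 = 2/29499 = 0.00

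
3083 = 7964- 4881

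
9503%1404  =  1079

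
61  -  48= 13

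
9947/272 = 36 + 155/272 = 36.57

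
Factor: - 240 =-2^4*3^1 * 5^1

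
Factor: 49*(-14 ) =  - 686 = - 2^1*7^3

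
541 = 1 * 541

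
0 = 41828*0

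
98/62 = 49/31 = 1.58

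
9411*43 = 404673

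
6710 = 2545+4165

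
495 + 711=1206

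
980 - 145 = 835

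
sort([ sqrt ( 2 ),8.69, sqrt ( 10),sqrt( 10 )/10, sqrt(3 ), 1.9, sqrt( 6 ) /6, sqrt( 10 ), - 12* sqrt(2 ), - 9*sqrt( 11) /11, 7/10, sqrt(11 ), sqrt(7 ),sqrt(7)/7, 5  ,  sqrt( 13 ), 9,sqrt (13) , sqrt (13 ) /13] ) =[-12*sqrt(2) , -9*sqrt(11)/11, sqrt(13)/13, sqrt( 10)/10, sqrt(7)/7, sqrt( 6 ) /6, 7/10,sqrt(2), sqrt( 3 ), 1.9,sqrt(  7) , sqrt(10 ),sqrt ( 10),sqrt (11 ), sqrt(13 ) , sqrt( 13),5, 8.69, 9]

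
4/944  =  1/236 = 0.00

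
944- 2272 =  - 1328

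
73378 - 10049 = 63329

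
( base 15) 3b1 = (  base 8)1511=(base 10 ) 841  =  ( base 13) 4c9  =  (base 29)100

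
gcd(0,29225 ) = 29225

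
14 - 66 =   -  52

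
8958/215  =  41 + 143/215 = 41.67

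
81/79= 1+ 2/79 = 1.03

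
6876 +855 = 7731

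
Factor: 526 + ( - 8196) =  - 7670 = -2^1*5^1*13^1*59^1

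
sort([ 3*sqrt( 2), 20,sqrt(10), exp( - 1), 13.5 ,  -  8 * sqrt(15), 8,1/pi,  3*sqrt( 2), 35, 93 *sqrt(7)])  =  [- 8 * sqrt(15), 1/pi, exp(  -  1), sqrt( 10), 3 * sqrt(2),3 * sqrt( 2),8, 13.5, 20,35,93 * sqrt( 7)] 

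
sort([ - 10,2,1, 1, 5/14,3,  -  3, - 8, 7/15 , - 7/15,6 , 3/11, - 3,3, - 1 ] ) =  [ - 10, - 8, - 3 , - 3, - 1, - 7/15, 3/11,  5/14, 7/15, 1, 1,2 , 3,3, 6]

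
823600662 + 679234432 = 1502835094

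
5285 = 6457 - 1172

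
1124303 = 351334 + 772969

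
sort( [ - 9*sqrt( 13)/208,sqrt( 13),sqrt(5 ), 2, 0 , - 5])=[ - 5 , - 9* sqrt( 13) /208,0, 2, sqrt ( 5 ),sqrt(13 ) ] 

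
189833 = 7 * 27119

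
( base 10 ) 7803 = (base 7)31515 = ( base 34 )6PH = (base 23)EH6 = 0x1e7b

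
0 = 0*866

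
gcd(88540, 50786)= 2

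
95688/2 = 47844 = 47844.00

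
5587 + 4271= 9858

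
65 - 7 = 58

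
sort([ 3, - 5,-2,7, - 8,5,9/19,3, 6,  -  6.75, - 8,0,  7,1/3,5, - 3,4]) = [ - 8, - 8,-6.75, - 5, - 3,-2,0,  1/3,9/19,  3,3, 4,5,5,6 , 7,  7 ] 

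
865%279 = 28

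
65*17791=1156415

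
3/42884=3/42884   =  0.00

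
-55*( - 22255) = 1224025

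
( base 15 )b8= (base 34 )53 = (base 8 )255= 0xAD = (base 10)173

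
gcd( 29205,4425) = 885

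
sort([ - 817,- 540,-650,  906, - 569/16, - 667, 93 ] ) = [ - 817, - 667, - 650, - 540, - 569/16,93, 906 ]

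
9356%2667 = 1355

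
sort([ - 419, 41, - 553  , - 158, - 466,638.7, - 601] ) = [ - 601, -553, - 466, - 419, - 158,41, 638.7] 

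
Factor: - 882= - 2^1 * 3^2*7^2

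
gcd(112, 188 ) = 4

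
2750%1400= 1350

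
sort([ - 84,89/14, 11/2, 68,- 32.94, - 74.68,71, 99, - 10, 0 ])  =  [ - 84, - 74.68, -32.94, - 10,  0, 11/2,89/14,68, 71,99]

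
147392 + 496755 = 644147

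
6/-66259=-1 + 66253/66259  =  - 0.00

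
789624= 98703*8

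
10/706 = 5/353 =0.01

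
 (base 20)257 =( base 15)407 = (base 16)38B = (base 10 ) 907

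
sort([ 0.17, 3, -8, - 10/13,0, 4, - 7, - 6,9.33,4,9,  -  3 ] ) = [ - 8, - 7,-6 ,-3, - 10/13, 0, 0.17, 3,4,4, 9,  9.33] 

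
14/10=7/5 = 1.40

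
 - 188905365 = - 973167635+784262270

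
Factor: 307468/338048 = 553/608 = 2^ (-5)*7^1* 19^( - 1) * 79^1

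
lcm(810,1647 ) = 49410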